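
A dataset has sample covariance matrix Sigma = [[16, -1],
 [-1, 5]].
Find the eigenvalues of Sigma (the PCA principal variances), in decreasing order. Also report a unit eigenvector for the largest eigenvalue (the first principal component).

Step 1 — characteristic polynomial of 2×2 Sigma:
  det(Sigma - λI) = λ² - trace · λ + det = 0.
  trace = 16 + 5 = 21, det = 16·5 - (-1)² = 79.
Step 2 — discriminant:
  Δ = trace² - 4·det = 441 - 316 = 125.
Step 3 — eigenvalues:
  λ = (trace ± √Δ)/2 = (21 ± 11.1803)/2,
  λ_1 = 16.0902,  λ_2 = 4.9098.

Step 4 — unit eigenvector for λ_1: solve (Sigma - λ_1 I)v = 0. First row:
  (16 - 16.0902)·v_x + (-1)·v_y = 0, i.e. (-0.0902)·v_x + (-1)·v_y = 0,
  so v ∝ (b, λ_1 - a) = (-1, 0.0902); multiply by -1 so the first entry is positive: u = (1, -0.0902).
  ||u|| = √((1)² + (-0.0902)²) = √(1.0081) ≈ 1.0041,
  v_1 = u/||u|| ≈ (0.996, -0.0898) (||v_1|| = 1).

λ_1 = 16.0902,  λ_2 = 4.9098;  v_1 ≈ (0.996, -0.0898)


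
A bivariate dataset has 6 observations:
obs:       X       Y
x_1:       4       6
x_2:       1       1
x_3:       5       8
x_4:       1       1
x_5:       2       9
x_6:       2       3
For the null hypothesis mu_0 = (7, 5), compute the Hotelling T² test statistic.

Step 1 — sample mean vector:
  mean(X) = (4 + 1 + 5 + 1 + 2 + 2) / 6 = 15/6 = 2.5
  mean(Y) = (6 + 1 + 8 + 1 + 9 + 3) / 6 = 28/6 = 4.6667
  x̄ = (2.5, 4.6667),  deviation x̄ - mu_0 = (2.5, 4.6667) - (7, 5) = (-4.5, -0.3333).

Step 2 — sample covariance matrix, S[i,j] = (1/(n-1)) · Σ_k (x_{k,i} - mean_i) · (x_{k,j} - mean_j), divisor n-1 = 5:
  S[X,X] = ((1.5)·(1.5) + (-1.5)·(-1.5) + (2.5)·(2.5) + (-1.5)·(-1.5) + (-0.5)·(-0.5) + (-0.5)·(-0.5)) / 5 = 13.5/5 = 2.7
  S[X,Y] = ((1.5)·(1.3333) + (-1.5)·(-3.6667) + (2.5)·(3.3333) + (-1.5)·(-3.6667) + (-0.5)·(4.3333) + (-0.5)·(-1.6667)) / 5 = 20/5 = 4
  S[Y,Y] = ((1.3333)·(1.3333) + (-3.6667)·(-3.6667) + (3.3333)·(3.3333) + (-3.6667)·(-3.6667) + (4.3333)·(4.3333) + (-1.6667)·(-1.6667)) / 5 = 61.3333/5 = 12.2667
  S = [[2.7, 4],
 [4, 12.2667]].

Step 3 — invert S. det(S) = 2.7·12.2667 - (4)² = 17.12.
  S^{-1} = (1/det) · [[d, -b], [-b, a]] = [[0.7165, -0.2336],
 [-0.2336, 0.1577]].

Step 4 — quadratic form (x̄ - mu_0)^T · S^{-1} · (x̄ - mu_0):
  S^{-1} · (x̄ - mu_0) = (-3.1464, 0.9988),
  (x̄ - mu_0)^T · [...] = (-4.5)·(-3.1464) + (-0.3333)·(0.9988) = 13.8259.

Step 5 — scale by n: T² = 6 · 13.8259 = 82.9556.

T² ≈ 82.9556


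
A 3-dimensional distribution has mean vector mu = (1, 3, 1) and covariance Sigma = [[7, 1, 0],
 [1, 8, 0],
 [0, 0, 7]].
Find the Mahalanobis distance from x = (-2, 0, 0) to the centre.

Step 1 — centre the observation: (x - mu) = (-3, -3, -1).

Step 2 — invert Sigma (cofactor / det for 3×3, or solve directly):
  Sigma^{-1} = [[0.1455, -0.0182, 0],
 [-0.0182, 0.1273, 0],
 [0, 0, 0.1429]].

Step 3 — form the quadratic (x - mu)^T · Sigma^{-1} · (x - mu):
  Sigma^{-1} · (x - mu) = (-0.3818, -0.3273, -0.1429).
  (x - mu)^T · [Sigma^{-1} · (x - mu)] = (-3)·(-0.3818) + (-3)·(-0.3273) + (-1)·(-0.1429) = 2.2701.

Step 4 — take square root: d = √(2.2701) ≈ 1.5067.

d(x, mu) = √(2.2701) ≈ 1.5067


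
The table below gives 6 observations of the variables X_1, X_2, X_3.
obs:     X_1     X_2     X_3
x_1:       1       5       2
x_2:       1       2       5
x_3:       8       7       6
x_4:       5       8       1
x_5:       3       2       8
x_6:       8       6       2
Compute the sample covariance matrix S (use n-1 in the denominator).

Step 1 — column means:
  mean(X_1) = (1 + 1 + 8 + 5 + 3 + 8) / 6 = 26/6 = 4.3333
  mean(X_2) = (5 + 2 + 7 + 8 + 2 + 6) / 6 = 30/6 = 5
  mean(X_3) = (2 + 5 + 6 + 1 + 8 + 2) / 6 = 24/6 = 4

Step 2 — sample covariance S[i,j] = (1/(n-1)) · Σ_k (x_{k,i} - mean_i) · (x_{k,j} - mean_j), with n-1 = 5.
  S[X_1,X_1] = ((-3.3333)·(-3.3333) + (-3.3333)·(-3.3333) + (3.6667)·(3.6667) + (0.6667)·(0.6667) + (-1.3333)·(-1.3333) + (3.6667)·(3.6667)) / 5 = 51.3333/5 = 10.2667
  S[X_1,X_2] = ((-3.3333)·(0) + (-3.3333)·(-3) + (3.6667)·(2) + (0.6667)·(3) + (-1.3333)·(-3) + (3.6667)·(1)) / 5 = 27/5 = 5.4
  S[X_1,X_3] = ((-3.3333)·(-2) + (-3.3333)·(1) + (3.6667)·(2) + (0.6667)·(-3) + (-1.3333)·(4) + (3.6667)·(-2)) / 5 = -4/5 = -0.8
  S[X_2,X_2] = ((0)·(0) + (-3)·(-3) + (2)·(2) + (3)·(3) + (-3)·(-3) + (1)·(1)) / 5 = 32/5 = 6.4
  S[X_2,X_3] = ((0)·(-2) + (-3)·(1) + (2)·(2) + (3)·(-3) + (-3)·(4) + (1)·(-2)) / 5 = -22/5 = -4.4
  S[X_3,X_3] = ((-2)·(-2) + (1)·(1) + (2)·(2) + (-3)·(-3) + (4)·(4) + (-2)·(-2)) / 5 = 38/5 = 7.6

S is symmetric (S[j,i] = S[i,j]). Assembling:

S = [[10.2667, 5.4, -0.8],
 [5.4, 6.4, -4.4],
 [-0.8, -4.4, 7.6]]


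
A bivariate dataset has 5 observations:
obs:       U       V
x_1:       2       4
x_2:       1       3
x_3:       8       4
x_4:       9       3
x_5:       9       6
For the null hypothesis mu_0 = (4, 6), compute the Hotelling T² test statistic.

Step 1 — sample mean vector:
  mean(U) = (2 + 1 + 8 + 9 + 9) / 5 = 29/5 = 5.8
  mean(V) = (4 + 3 + 4 + 3 + 6) / 5 = 20/5 = 4
  x̄ = (5.8, 4),  deviation x̄ - mu_0 = (5.8, 4) - (4, 6) = (1.8, -2).

Step 2 — sample covariance matrix, S[i,j] = (1/(n-1)) · Σ_k (x_{k,i} - mean_i) · (x_{k,j} - mean_j), divisor n-1 = 4:
  S[U,U] = ((-3.8)·(-3.8) + (-4.8)·(-4.8) + (2.2)·(2.2) + (3.2)·(3.2) + (3.2)·(3.2)) / 4 = 62.8/4 = 15.7
  S[U,V] = ((-3.8)·(0) + (-4.8)·(-1) + (2.2)·(0) + (3.2)·(-1) + (3.2)·(2)) / 4 = 8/4 = 2
  S[V,V] = ((0)·(0) + (-1)·(-1) + (0)·(0) + (-1)·(-1) + (2)·(2)) / 4 = 6/4 = 1.5
  S = [[15.7, 2],
 [2, 1.5]].

Step 3 — invert S. det(S) = 15.7·1.5 - (2)² = 19.55.
  S^{-1} = (1/det) · [[d, -b], [-b, a]] = [[0.0767, -0.1023],
 [-0.1023, 0.8031]].

Step 4 — quadratic form (x̄ - mu_0)^T · S^{-1} · (x̄ - mu_0):
  S^{-1} · (x̄ - mu_0) = (0.3427, -1.7903),
  (x̄ - mu_0)^T · [...] = (1.8)·(0.3427) + (-2)·(-1.7903) = 4.1974.

Step 5 — scale by n: T² = 5 · 4.1974 = 20.9872.

T² ≈ 20.9872


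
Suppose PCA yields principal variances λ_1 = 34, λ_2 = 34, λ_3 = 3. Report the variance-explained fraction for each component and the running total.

Step 1 — total variance = trace(Sigma) = Σ λ_i = 34 + 34 + 3 = 71.

Step 2 — fraction explained by component i = λ_i / Σ λ:
  PC1: 34/71 = 0.4789
  PC2: 34/71 = 0.4789
  PC3: 3/71 = 0.0423

Step 3 — cumulative fraction after k components = (λ_1 + ... + λ_k) / Σ λ:
  k = 1: 34/71 = 0.4789
  k = 2: (34 + 34)/71 = 68/71 = 0.9577
  k = 3: (34 + 34 + 3)/71 = 71/71 = 1

Summary (fraction, with percent):

explained: PC1 0.4789 (47.89%), PC2 0.4789 (47.89%), PC3 0.0423 (4.23%);  cumulative: 0.4789, 0.9577, 1


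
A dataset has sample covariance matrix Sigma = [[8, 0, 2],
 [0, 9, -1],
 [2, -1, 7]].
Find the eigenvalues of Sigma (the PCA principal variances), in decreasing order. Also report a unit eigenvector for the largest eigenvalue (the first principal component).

Step 1 — characteristic polynomial p(λ) = det(λI - Sigma) = λ³ - tr·λ² + c_1·λ - det, where tr = trace, c_1 = sum of the principal 2×2 minors, det = det(Sigma):
  tr = 8 + 9 + 7 = 24,
  c_1 = (8·9 - (0)²) + (8·7 - (2)²) + (9·7 - (-1)²) = 72 + 52 + 62 = 186,
  det = 8·(9·7 - (-1)²) - (0)·((0)·7 - (-1)·(2)) + (2)·((0)·(-1) - 9·(2)) = 8·(62) - (0)·(2) + (2)·(-18) = 460.
  So p(λ) = λ³ - 24λ² + 186λ - 460.
Step 2 — look for an integer root (rational root theorem: any rational root is an integer divisor of 460). Testing λ = 10:
  p(10) = 1000 - 2400 + 1860 - 460 = 0  ✓
  Dividing out (λ - 10): p(λ) = (λ - 10)(λ² - 14λ + 46).
Step 3 — remaining eigenvalues from the quadratic λ² - 14λ + 46 = 0:
  Δ = 14² - 4·46 = 196 - 184 = 12,  λ = (14 ± √12)/2 = (14 ± 3.4641)/2 ≈ 8.7321 or 5.2679.
  Sorted: λ_1 = 10,  λ_2 = 8.7321,  λ_3 = 5.2679  (check: sum = 24 = tr ✓).

Step 4 — unit eigenvector for λ_1 = 10: v spans the null space of (Sigma - λ_1 I), whose rows are
  r_1 = (-2, 0, 2),  r_2 = (0, -1, -1),  r_3 = (2, -1, -3).
  v is orthogonal to every row, so take v ∝ r_1 × r_2 = ((0)·(-1) - (2)·(-1), (2)·(0) - (-2)·(-1), (-2)·(-1) - (0)·(0)) = (2, -2, 2).
  Rescale (divide by 2): u = (1, -1, 1).
  ||u|| = √((1)² + (-1)² + (1)²) = √(3) ≈ 1.7321,  v_1 = u/||u|| ≈ (0.5774, -0.5774, 0.5774) (||v_1|| = 1).

λ_1 = 10,  λ_2 = 8.7321,  λ_3 = 5.2679;  v_1 ≈ (0.5774, -0.5774, 0.5774)


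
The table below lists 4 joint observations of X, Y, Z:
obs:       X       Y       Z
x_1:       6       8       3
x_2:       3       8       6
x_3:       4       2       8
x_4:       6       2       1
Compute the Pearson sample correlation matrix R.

Step 1 — column means:
  mean(X) = (6 + 3 + 4 + 6) / 4 = 19/4 = 4.75
  mean(Y) = (8 + 8 + 2 + 2) / 4 = 20/4 = 5
  mean(Z) = (3 + 6 + 8 + 1) / 4 = 18/4 = 4.5

Step 2 — sample variances and covariances s[i,j] = (1/(n-1)) · Σ_k (x_{k,i} - mean_i) · (x_{k,j} - mean_j), with n-1 = 3:
  s[X,X] = ((1.25)·(1.25) + (-1.75)·(-1.75) + (-0.75)·(-0.75) + (1.25)·(1.25)) / 3 = 6.75/3 = 2.25
  s[X,Y] = ((1.25)·(3) + (-1.75)·(3) + (-0.75)·(-3) + (1.25)·(-3)) / 3 = -3/3 = -1
  s[X,Z] = ((1.25)·(-1.5) + (-1.75)·(1.5) + (-0.75)·(3.5) + (1.25)·(-3.5)) / 3 = -11.5/3 = -3.8333
  s[Y,Y] = ((3)·(3) + (3)·(3) + (-3)·(-3) + (-3)·(-3)) / 3 = 36/3 = 12
  s[Y,Z] = ((3)·(-1.5) + (3)·(1.5) + (-3)·(3.5) + (-3)·(-3.5)) / 3 = 0/3 = 0
  s[Z,Z] = ((-1.5)·(-1.5) + (1.5)·(1.5) + (3.5)·(3.5) + (-3.5)·(-3.5)) / 3 = 29/3 = 9.6667
  Sample standard deviations s_i = √(s[i,i]):
  s(X) = √(2.25) = 1.5
  s(Y) = √(12) = 3.4641
  s(Z) = √(9.6667) = 3.1091

Step 3 — r_{ij} = s_{ij} / (s_i · s_j):
  r[X,X] = 1 (diagonal).
  r[X,Y] = -1 / (1.5 · 3.4641) = -1 / 5.1962 = -0.1925
  r[X,Z] = -3.8333 / (1.5 · 3.1091) = -3.8333 / 4.6637 = -0.822
  r[Y,Y] = 1 (diagonal).
  r[Y,Z] = 0 / (3.4641 · 3.1091) = 0 / 10.7703 = 0
  r[Z,Z] = 1 (diagonal).

R is symmetric with unit diagonal. Assembling:

R = [[1, -0.1925, -0.822],
 [-0.1925, 1, 0],
 [-0.822, 0, 1]]


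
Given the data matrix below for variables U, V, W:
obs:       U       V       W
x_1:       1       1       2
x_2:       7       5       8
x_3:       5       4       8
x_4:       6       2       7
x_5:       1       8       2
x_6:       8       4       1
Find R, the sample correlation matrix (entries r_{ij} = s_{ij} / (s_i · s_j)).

Step 1 — column means:
  mean(U) = (1 + 7 + 5 + 6 + 1 + 8) / 6 = 28/6 = 4.6667
  mean(V) = (1 + 5 + 4 + 2 + 8 + 4) / 6 = 24/6 = 4
  mean(W) = (2 + 8 + 8 + 7 + 2 + 1) / 6 = 28/6 = 4.6667

Step 2 — sample variances and covariances s[i,j] = (1/(n-1)) · Σ_k (x_{k,i} - mean_i) · (x_{k,j} - mean_j), with n-1 = 5:
  s[U,U] = ((-3.6667)·(-3.6667) + (2.3333)·(2.3333) + (0.3333)·(0.3333) + (1.3333)·(1.3333) + (-3.6667)·(-3.6667) + (3.3333)·(3.3333)) / 5 = 45.3333/5 = 9.0667
  s[U,V] = ((-3.6667)·(-3) + (2.3333)·(1) + (0.3333)·(0) + (1.3333)·(-2) + (-3.6667)·(4) + (3.3333)·(0)) / 5 = -4/5 = -0.8
  s[U,W] = ((-3.6667)·(-2.6667) + (2.3333)·(3.3333) + (0.3333)·(3.3333) + (1.3333)·(2.3333) + (-3.6667)·(-2.6667) + (3.3333)·(-3.6667)) / 5 = 19.3333/5 = 3.8667
  s[V,V] = ((-3)·(-3) + (1)·(1) + (0)·(0) + (-2)·(-2) + (4)·(4) + (0)·(0)) / 5 = 30/5 = 6
  s[V,W] = ((-3)·(-2.6667) + (1)·(3.3333) + (0)·(3.3333) + (-2)·(2.3333) + (4)·(-2.6667) + (0)·(-3.6667)) / 5 = -4/5 = -0.8
  s[W,W] = ((-2.6667)·(-2.6667) + (3.3333)·(3.3333) + (3.3333)·(3.3333) + (2.3333)·(2.3333) + (-2.6667)·(-2.6667) + (-3.6667)·(-3.6667)) / 5 = 55.3333/5 = 11.0667
  Sample standard deviations s_i = √(s[i,i]):
  s(U) = √(9.0667) = 3.0111
  s(V) = √(6) = 2.4495
  s(W) = √(11.0667) = 3.3267

Step 3 — r_{ij} = s_{ij} / (s_i · s_j):
  r[U,U] = 1 (diagonal).
  r[U,V] = -0.8 / (3.0111 · 2.4495) = -0.8 / 7.3756 = -0.1085
  r[U,W] = 3.8667 / (3.0111 · 3.3267) = 3.8667 / 10.0169 = 0.386
  r[V,V] = 1 (diagonal).
  r[V,W] = -0.8 / (2.4495 · 3.3267) = -0.8 / 8.1486 = -0.0982
  r[W,W] = 1 (diagonal).

R is symmetric with unit diagonal. Assembling:

R = [[1, -0.1085, 0.386],
 [-0.1085, 1, -0.0982],
 [0.386, -0.0982, 1]]


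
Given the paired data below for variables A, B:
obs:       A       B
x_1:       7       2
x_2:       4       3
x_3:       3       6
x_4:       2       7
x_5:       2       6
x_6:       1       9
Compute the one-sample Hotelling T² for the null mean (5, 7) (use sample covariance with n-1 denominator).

Step 1 — sample mean vector:
  mean(A) = (7 + 4 + 3 + 2 + 2 + 1) / 6 = 19/6 = 3.1667
  mean(B) = (2 + 3 + 6 + 7 + 6 + 9) / 6 = 33/6 = 5.5
  x̄ = (3.1667, 5.5),  deviation x̄ - mu_0 = (3.1667, 5.5) - (5, 7) = (-1.8333, -1.5).

Step 2 — sample covariance matrix, S[i,j] = (1/(n-1)) · Σ_k (x_{k,i} - mean_i) · (x_{k,j} - mean_j), divisor n-1 = 5:
  S[A,A] = ((3.8333)·(3.8333) + (0.8333)·(0.8333) + (-0.1667)·(-0.1667) + (-1.1667)·(-1.1667) + (-1.1667)·(-1.1667) + (-2.1667)·(-2.1667)) / 5 = 22.8333/5 = 4.5667
  S[A,B] = ((3.8333)·(-3.5) + (0.8333)·(-2.5) + (-0.1667)·(0.5) + (-1.1667)·(1.5) + (-1.1667)·(0.5) + (-2.1667)·(3.5)) / 5 = -25.5/5 = -5.1
  S[B,B] = ((-3.5)·(-3.5) + (-2.5)·(-2.5) + (0.5)·(0.5) + (1.5)·(1.5) + (0.5)·(0.5) + (3.5)·(3.5)) / 5 = 33.5/5 = 6.7
  S = [[4.5667, -5.1],
 [-5.1, 6.7]].

Step 3 — invert S. det(S) = 4.5667·6.7 - (-5.1)² = 4.5867.
  S^{-1} = (1/det) · [[d, -b], [-b, a]] = [[1.4608, 1.1119],
 [1.1119, 0.9956]].

Step 4 — quadratic form (x̄ - mu_0)^T · S^{-1} · (x̄ - mu_0):
  S^{-1} · (x̄ - mu_0) = (-4.3459, -3.532),
  (x̄ - mu_0)^T · [...] = (-1.8333)·(-4.3459) + (-1.5)·(-3.532) = 13.2655.

Step 5 — scale by n: T² = 6 · 13.2655 = 79.593.

T² ≈ 79.593


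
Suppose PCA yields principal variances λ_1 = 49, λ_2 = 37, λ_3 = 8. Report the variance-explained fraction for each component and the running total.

Step 1 — total variance = trace(Sigma) = Σ λ_i = 49 + 37 + 8 = 94.

Step 2 — fraction explained by component i = λ_i / Σ λ:
  PC1: 49/94 = 0.5213
  PC2: 37/94 = 0.3936
  PC3: 8/94 = 0.0851

Step 3 — cumulative fraction after k components = (λ_1 + ... + λ_k) / Σ λ:
  k = 1: 49/94 = 0.5213
  k = 2: (49 + 37)/94 = 86/94 = 0.9149
  k = 3: (49 + 37 + 8)/94 = 94/94 = 1

Summary (fraction, with percent):

explained: PC1 0.5213 (52.13%), PC2 0.3936 (39.36%), PC3 0.0851 (8.51%);  cumulative: 0.5213, 0.9149, 1


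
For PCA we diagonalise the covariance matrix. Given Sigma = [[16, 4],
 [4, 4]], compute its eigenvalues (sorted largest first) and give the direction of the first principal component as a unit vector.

Step 1 — characteristic polynomial of 2×2 Sigma:
  det(Sigma - λI) = λ² - trace · λ + det = 0.
  trace = 16 + 4 = 20, det = 16·4 - (4)² = 48.
Step 2 — discriminant:
  Δ = trace² - 4·det = 400 - 192 = 208.
Step 3 — eigenvalues:
  λ = (trace ± √Δ)/2 = (20 ± 14.4222)/2,
  λ_1 = 17.2111,  λ_2 = 2.7889.

Step 4 — unit eigenvector for λ_1: solve (Sigma - λ_1 I)v = 0. First row:
  (16 - 17.2111)·v_x + (4)·v_y = 0, i.e. (-1.2111)·v_x + (4)·v_y = 0,
  so v ∝ (b, λ_1 - a) = (4, 1.2111) = u.
  ||u|| = √((4)² + (1.2111)²) = √(17.4668) ≈ 4.1793,
  v_1 = u/||u|| ≈ (0.9571, 0.2898) (||v_1|| = 1).

λ_1 = 17.2111,  λ_2 = 2.7889;  v_1 ≈ (0.9571, 0.2898)


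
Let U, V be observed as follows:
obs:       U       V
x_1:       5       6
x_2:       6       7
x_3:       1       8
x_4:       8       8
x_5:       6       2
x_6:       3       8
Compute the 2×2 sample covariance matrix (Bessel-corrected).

Step 1 — column means:
  mean(U) = (5 + 6 + 1 + 8 + 6 + 3) / 6 = 29/6 = 4.8333
  mean(V) = (6 + 7 + 8 + 8 + 2 + 8) / 6 = 39/6 = 6.5

Step 2 — sample covariance S[i,j] = (1/(n-1)) · Σ_k (x_{k,i} - mean_i) · (x_{k,j} - mean_j), with n-1 = 5.
  S[U,U] = ((0.1667)·(0.1667) + (1.1667)·(1.1667) + (-3.8333)·(-3.8333) + (3.1667)·(3.1667) + (1.1667)·(1.1667) + (-1.8333)·(-1.8333)) / 5 = 30.8333/5 = 6.1667
  S[U,V] = ((0.1667)·(-0.5) + (1.1667)·(0.5) + (-3.8333)·(1.5) + (3.1667)·(1.5) + (1.1667)·(-4.5) + (-1.8333)·(1.5)) / 5 = -8.5/5 = -1.7
  S[V,V] = ((-0.5)·(-0.5) + (0.5)·(0.5) + (1.5)·(1.5) + (1.5)·(1.5) + (-4.5)·(-4.5) + (1.5)·(1.5)) / 5 = 27.5/5 = 5.5

S is symmetric (S[j,i] = S[i,j]). Assembling:

S = [[6.1667, -1.7],
 [-1.7, 5.5]]


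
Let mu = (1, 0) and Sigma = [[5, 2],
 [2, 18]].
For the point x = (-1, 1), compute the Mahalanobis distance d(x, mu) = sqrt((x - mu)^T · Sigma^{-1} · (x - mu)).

Step 1 — centre the observation: (x - mu) = (-2, 1).

Step 2 — invert Sigma. det(Sigma) = 5·18 - (2)² = 86.
  Sigma^{-1} = (1/det) · [[d, -b], [-b, a]] = [[0.2093, -0.0233],
 [-0.0233, 0.0581]].

Step 3 — form the quadratic (x - mu)^T · Sigma^{-1} · (x - mu):
  Sigma^{-1} · (x - mu) = (-0.4419, 0.1047).
  (x - mu)^T · [Sigma^{-1} · (x - mu)] = (-2)·(-0.4419) + (1)·(0.1047) = 0.9884.

Step 4 — take square root: d = √(0.9884) ≈ 0.9942.

d(x, mu) = √(0.9884) ≈ 0.9942


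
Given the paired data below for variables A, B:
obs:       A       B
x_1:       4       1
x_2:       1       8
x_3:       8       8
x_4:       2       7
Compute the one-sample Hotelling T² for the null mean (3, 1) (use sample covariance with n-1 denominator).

Step 1 — sample mean vector:
  mean(A) = (4 + 1 + 8 + 2) / 4 = 15/4 = 3.75
  mean(B) = (1 + 8 + 8 + 7) / 4 = 24/4 = 6
  x̄ = (3.75, 6),  deviation x̄ - mu_0 = (3.75, 6) - (3, 1) = (0.75, 5).

Step 2 — sample covariance matrix, S[i,j] = (1/(n-1)) · Σ_k (x_{k,i} - mean_i) · (x_{k,j} - mean_j), divisor n-1 = 3:
  S[A,A] = ((0.25)·(0.25) + (-2.75)·(-2.75) + (4.25)·(4.25) + (-1.75)·(-1.75)) / 3 = 28.75/3 = 9.5833
  S[A,B] = ((0.25)·(-5) + (-2.75)·(2) + (4.25)·(2) + (-1.75)·(1)) / 3 = 0/3 = 0
  S[B,B] = ((-5)·(-5) + (2)·(2) + (2)·(2) + (1)·(1)) / 3 = 34/3 = 11.3333
  S = [[9.5833, 0],
 [0, 11.3333]].

Step 3 — invert S. det(S) = 9.5833·11.3333 - (0)² = 108.6111.
  S^{-1} = (1/det) · [[d, -b], [-b, a]] = [[0.1043, 0],
 [0, 0.0882]].

Step 4 — quadratic form (x̄ - mu_0)^T · S^{-1} · (x̄ - mu_0):
  S^{-1} · (x̄ - mu_0) = (0.0783, 0.4412),
  (x̄ - mu_0)^T · [...] = (0.75)·(0.0783) + (5)·(0.4412) = 2.2646.

Step 5 — scale by n: T² = 4 · 2.2646 = 9.0583.

T² ≈ 9.0583


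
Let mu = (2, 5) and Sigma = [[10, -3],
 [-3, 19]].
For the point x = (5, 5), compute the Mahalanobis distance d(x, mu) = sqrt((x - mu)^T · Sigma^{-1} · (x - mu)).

Step 1 — centre the observation: (x - mu) = (3, 0).

Step 2 — invert Sigma. det(Sigma) = 10·19 - (-3)² = 181.
  Sigma^{-1} = (1/det) · [[d, -b], [-b, a]] = [[0.105, 0.0166],
 [0.0166, 0.0552]].

Step 3 — form the quadratic (x - mu)^T · Sigma^{-1} · (x - mu):
  Sigma^{-1} · (x - mu) = (0.3149, 0.0497).
  (x - mu)^T · [Sigma^{-1} · (x - mu)] = (3)·(0.3149) + (0)·(0.0497) = 0.9448.

Step 4 — take square root: d = √(0.9448) ≈ 0.972.

d(x, mu) = √(0.9448) ≈ 0.972


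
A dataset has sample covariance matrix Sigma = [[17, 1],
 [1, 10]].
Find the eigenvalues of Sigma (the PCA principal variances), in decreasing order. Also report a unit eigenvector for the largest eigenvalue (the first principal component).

Step 1 — characteristic polynomial of 2×2 Sigma:
  det(Sigma - λI) = λ² - trace · λ + det = 0.
  trace = 17 + 10 = 27, det = 17·10 - (1)² = 169.
Step 2 — discriminant:
  Δ = trace² - 4·det = 729 - 676 = 53.
Step 3 — eigenvalues:
  λ = (trace ± √Δ)/2 = (27 ± 7.2801)/2,
  λ_1 = 17.1401,  λ_2 = 9.8599.

Step 4 — unit eigenvector for λ_1: solve (Sigma - λ_1 I)v = 0. First row:
  (17 - 17.1401)·v_x + (1)·v_y = 0, i.e. (-0.1401)·v_x + (1)·v_y = 0,
  so v ∝ (b, λ_1 - a) = (1, 0.1401) = u.
  ||u|| = √((1)² + (0.1401)²) = √(1.0196) ≈ 1.0098,
  v_1 = u/||u|| ≈ (0.9903, 0.1387) (||v_1|| = 1).

λ_1 = 17.1401,  λ_2 = 9.8599;  v_1 ≈ (0.9903, 0.1387)


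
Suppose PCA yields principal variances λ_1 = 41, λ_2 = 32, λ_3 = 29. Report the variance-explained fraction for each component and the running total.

Step 1 — total variance = trace(Sigma) = Σ λ_i = 41 + 32 + 29 = 102.

Step 2 — fraction explained by component i = λ_i / Σ λ:
  PC1: 41/102 = 0.402
  PC2: 32/102 = 0.3137
  PC3: 29/102 = 0.2843

Step 3 — cumulative fraction after k components = (λ_1 + ... + λ_k) / Σ λ:
  k = 1: 41/102 = 0.402
  k = 2: (41 + 32)/102 = 73/102 = 0.7157
  k = 3: (41 + 32 + 29)/102 = 102/102 = 1

Summary (fraction, with percent):

explained: PC1 0.402 (40.2%), PC2 0.3137 (31.37%), PC3 0.2843 (28.43%);  cumulative: 0.402, 0.7157, 1


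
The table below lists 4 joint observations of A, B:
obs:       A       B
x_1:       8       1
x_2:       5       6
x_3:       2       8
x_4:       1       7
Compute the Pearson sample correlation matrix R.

Step 1 — column means:
  mean(A) = (8 + 5 + 2 + 1) / 4 = 16/4 = 4
  mean(B) = (1 + 6 + 8 + 7) / 4 = 22/4 = 5.5

Step 2 — sample variances and covariances s[i,j] = (1/(n-1)) · Σ_k (x_{k,i} - mean_i) · (x_{k,j} - mean_j), with n-1 = 3:
  s[A,A] = ((4)·(4) + (1)·(1) + (-2)·(-2) + (-3)·(-3)) / 3 = 30/3 = 10
  s[A,B] = ((4)·(-4.5) + (1)·(0.5) + (-2)·(2.5) + (-3)·(1.5)) / 3 = -27/3 = -9
  s[B,B] = ((-4.5)·(-4.5) + (0.5)·(0.5) + (2.5)·(2.5) + (1.5)·(1.5)) / 3 = 29/3 = 9.6667
  Sample standard deviations s_i = √(s[i,i]):
  s(A) = √(10) = 3.1623
  s(B) = √(9.6667) = 3.1091

Step 3 — r_{ij} = s_{ij} / (s_i · s_j):
  r[A,A] = 1 (diagonal).
  r[A,B] = -9 / (3.1623 · 3.1091) = -9 / 9.8319 = -0.9154
  r[B,B] = 1 (diagonal).

R is symmetric with unit diagonal. Assembling:

R = [[1, -0.9154],
 [-0.9154, 1]]


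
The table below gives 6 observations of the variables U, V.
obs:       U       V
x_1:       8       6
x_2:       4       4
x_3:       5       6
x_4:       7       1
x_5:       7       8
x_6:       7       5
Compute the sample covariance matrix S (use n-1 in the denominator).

Step 1 — column means:
  mean(U) = (8 + 4 + 5 + 7 + 7 + 7) / 6 = 38/6 = 6.3333
  mean(V) = (6 + 4 + 6 + 1 + 8 + 5) / 6 = 30/6 = 5

Step 2 — sample covariance S[i,j] = (1/(n-1)) · Σ_k (x_{k,i} - mean_i) · (x_{k,j} - mean_j), with n-1 = 5.
  S[U,U] = ((1.6667)·(1.6667) + (-2.3333)·(-2.3333) + (-1.3333)·(-1.3333) + (0.6667)·(0.6667) + (0.6667)·(0.6667) + (0.6667)·(0.6667)) / 5 = 11.3333/5 = 2.2667
  S[U,V] = ((1.6667)·(1) + (-2.3333)·(-1) + (-1.3333)·(1) + (0.6667)·(-4) + (0.6667)·(3) + (0.6667)·(0)) / 5 = 2/5 = 0.4
  S[V,V] = ((1)·(1) + (-1)·(-1) + (1)·(1) + (-4)·(-4) + (3)·(3) + (0)·(0)) / 5 = 28/5 = 5.6

S is symmetric (S[j,i] = S[i,j]). Assembling:

S = [[2.2667, 0.4],
 [0.4, 5.6]]


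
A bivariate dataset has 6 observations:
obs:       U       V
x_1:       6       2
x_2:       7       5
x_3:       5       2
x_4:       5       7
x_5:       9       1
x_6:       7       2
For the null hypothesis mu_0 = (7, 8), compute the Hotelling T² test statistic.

Step 1 — sample mean vector:
  mean(U) = (6 + 7 + 5 + 5 + 9 + 7) / 6 = 39/6 = 6.5
  mean(V) = (2 + 5 + 2 + 7 + 1 + 2) / 6 = 19/6 = 3.1667
  x̄ = (6.5, 3.1667),  deviation x̄ - mu_0 = (6.5, 3.1667) - (7, 8) = (-0.5, -4.8333).

Step 2 — sample covariance matrix, S[i,j] = (1/(n-1)) · Σ_k (x_{k,i} - mean_i) · (x_{k,j} - mean_j), divisor n-1 = 5:
  S[U,U] = ((-0.5)·(-0.5) + (0.5)·(0.5) + (-1.5)·(-1.5) + (-1.5)·(-1.5) + (2.5)·(2.5) + (0.5)·(0.5)) / 5 = 11.5/5 = 2.3
  S[U,V] = ((-0.5)·(-1.1667) + (0.5)·(1.8333) + (-1.5)·(-1.1667) + (-1.5)·(3.8333) + (2.5)·(-2.1667) + (0.5)·(-1.1667)) / 5 = -8.5/5 = -1.7
  S[V,V] = ((-1.1667)·(-1.1667) + (1.8333)·(1.8333) + (-1.1667)·(-1.1667) + (3.8333)·(3.8333) + (-2.1667)·(-2.1667) + (-1.1667)·(-1.1667)) / 5 = 26.8333/5 = 5.3667
  S = [[2.3, -1.7],
 [-1.7, 5.3667]].

Step 3 — invert S. det(S) = 2.3·5.3667 - (-1.7)² = 9.4533.
  S^{-1} = (1/det) · [[d, -b], [-b, a]] = [[0.5677, 0.1798],
 [0.1798, 0.2433]].

Step 4 — quadratic form (x̄ - mu_0)^T · S^{-1} · (x̄ - mu_0):
  S^{-1} · (x̄ - mu_0) = (-1.153, -1.2659),
  (x̄ - mu_0)^T · [...] = (-0.5)·(-1.153) + (-4.8333)·(-1.2659) = 6.6949.

Step 5 — scale by n: T² = 6 · 6.6949 = 40.1693.

T² ≈ 40.1693


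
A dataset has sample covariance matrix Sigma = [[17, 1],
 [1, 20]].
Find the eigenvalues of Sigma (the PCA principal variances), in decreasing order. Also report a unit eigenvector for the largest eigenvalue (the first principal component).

Step 1 — characteristic polynomial of 2×2 Sigma:
  det(Sigma - λI) = λ² - trace · λ + det = 0.
  trace = 17 + 20 = 37, det = 17·20 - (1)² = 339.
Step 2 — discriminant:
  Δ = trace² - 4·det = 1369 - 1356 = 13.
Step 3 — eigenvalues:
  λ = (trace ± √Δ)/2 = (37 ± 3.6056)/2,
  λ_1 = 20.3028,  λ_2 = 16.6972.

Step 4 — unit eigenvector for λ_1: solve (Sigma - λ_1 I)v = 0. First row:
  (17 - 20.3028)·v_x + (1)·v_y = 0, i.e. (-3.3028)·v_x + (1)·v_y = 0,
  so v ∝ (b, λ_1 - a) = (1, 3.3028) = u.
  ||u|| = √((1)² + (3.3028)²) = √(11.9083) ≈ 3.4508,
  v_1 = u/||u|| ≈ (0.2898, 0.9571) (||v_1|| = 1).

λ_1 = 20.3028,  λ_2 = 16.6972;  v_1 ≈ (0.2898, 0.9571)


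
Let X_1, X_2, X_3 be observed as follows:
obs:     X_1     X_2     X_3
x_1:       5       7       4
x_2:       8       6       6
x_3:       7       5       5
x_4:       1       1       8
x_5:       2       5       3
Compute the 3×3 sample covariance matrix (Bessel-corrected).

Step 1 — column means:
  mean(X_1) = (5 + 8 + 7 + 1 + 2) / 5 = 23/5 = 4.6
  mean(X_2) = (7 + 6 + 5 + 1 + 5) / 5 = 24/5 = 4.8
  mean(X_3) = (4 + 6 + 5 + 8 + 3) / 5 = 26/5 = 5.2

Step 2 — sample covariance S[i,j] = (1/(n-1)) · Σ_k (x_{k,i} - mean_i) · (x_{k,j} - mean_j), with n-1 = 4.
  S[X_1,X_1] = ((0.4)·(0.4) + (3.4)·(3.4) + (2.4)·(2.4) + (-3.6)·(-3.6) + (-2.6)·(-2.6)) / 4 = 37.2/4 = 9.3
  S[X_1,X_2] = ((0.4)·(2.2) + (3.4)·(1.2) + (2.4)·(0.2) + (-3.6)·(-3.8) + (-2.6)·(0.2)) / 4 = 18.6/4 = 4.65
  S[X_1,X_3] = ((0.4)·(-1.2) + (3.4)·(0.8) + (2.4)·(-0.2) + (-3.6)·(2.8) + (-2.6)·(-2.2)) / 4 = -2.6/4 = -0.65
  S[X_2,X_2] = ((2.2)·(2.2) + (1.2)·(1.2) + (0.2)·(0.2) + (-3.8)·(-3.8) + (0.2)·(0.2)) / 4 = 20.8/4 = 5.2
  S[X_2,X_3] = ((2.2)·(-1.2) + (1.2)·(0.8) + (0.2)·(-0.2) + (-3.8)·(2.8) + (0.2)·(-2.2)) / 4 = -12.8/4 = -3.2
  S[X_3,X_3] = ((-1.2)·(-1.2) + (0.8)·(0.8) + (-0.2)·(-0.2) + (2.8)·(2.8) + (-2.2)·(-2.2)) / 4 = 14.8/4 = 3.7

S is symmetric (S[j,i] = S[i,j]). Assembling:

S = [[9.3, 4.65, -0.65],
 [4.65, 5.2, -3.2],
 [-0.65, -3.2, 3.7]]


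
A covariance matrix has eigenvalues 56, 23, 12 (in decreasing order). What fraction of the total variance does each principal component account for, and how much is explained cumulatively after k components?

Step 1 — total variance = trace(Sigma) = Σ λ_i = 56 + 23 + 12 = 91.

Step 2 — fraction explained by component i = λ_i / Σ λ:
  PC1: 56/91 = 0.6154
  PC2: 23/91 = 0.2527
  PC3: 12/91 = 0.1319

Step 3 — cumulative fraction after k components = (λ_1 + ... + λ_k) / Σ λ:
  k = 1: 56/91 = 0.6154
  k = 2: (56 + 23)/91 = 79/91 = 0.8681
  k = 3: (56 + 23 + 12)/91 = 91/91 = 1

Summary (fraction, with percent):

explained: PC1 0.6154 (61.54%), PC2 0.2527 (25.27%), PC3 0.1319 (13.19%);  cumulative: 0.6154, 0.8681, 1


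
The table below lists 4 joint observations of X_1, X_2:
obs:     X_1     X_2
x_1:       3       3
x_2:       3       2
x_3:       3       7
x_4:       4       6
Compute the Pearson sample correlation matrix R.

Step 1 — column means:
  mean(X_1) = (3 + 3 + 3 + 4) / 4 = 13/4 = 3.25
  mean(X_2) = (3 + 2 + 7 + 6) / 4 = 18/4 = 4.5

Step 2 — sample variances and covariances s[i,j] = (1/(n-1)) · Σ_k (x_{k,i} - mean_i) · (x_{k,j} - mean_j), with n-1 = 3:
  s[X_1,X_1] = ((-0.25)·(-0.25) + (-0.25)·(-0.25) + (-0.25)·(-0.25) + (0.75)·(0.75)) / 3 = 0.75/3 = 0.25
  s[X_1,X_2] = ((-0.25)·(-1.5) + (-0.25)·(-2.5) + (-0.25)·(2.5) + (0.75)·(1.5)) / 3 = 1.5/3 = 0.5
  s[X_2,X_2] = ((-1.5)·(-1.5) + (-2.5)·(-2.5) + (2.5)·(2.5) + (1.5)·(1.5)) / 3 = 17/3 = 5.6667
  Sample standard deviations s_i = √(s[i,i]):
  s(X_1) = √(0.25) = 0.5
  s(X_2) = √(5.6667) = 2.3805

Step 3 — r_{ij} = s_{ij} / (s_i · s_j):
  r[X_1,X_1] = 1 (diagonal).
  r[X_1,X_2] = 0.5 / (0.5 · 2.3805) = 0.5 / 1.1902 = 0.4201
  r[X_2,X_2] = 1 (diagonal).

R is symmetric with unit diagonal. Assembling:

R = [[1, 0.4201],
 [0.4201, 1]]


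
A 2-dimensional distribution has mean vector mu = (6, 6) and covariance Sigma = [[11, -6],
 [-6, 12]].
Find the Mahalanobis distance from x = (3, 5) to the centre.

Step 1 — centre the observation: (x - mu) = (-3, -1).

Step 2 — invert Sigma. det(Sigma) = 11·12 - (-6)² = 96.
  Sigma^{-1} = (1/det) · [[d, -b], [-b, a]] = [[0.125, 0.0625],
 [0.0625, 0.1146]].

Step 3 — form the quadratic (x - mu)^T · Sigma^{-1} · (x - mu):
  Sigma^{-1} · (x - mu) = (-0.4375, -0.3021).
  (x - mu)^T · [Sigma^{-1} · (x - mu)] = (-3)·(-0.4375) + (-1)·(-0.3021) = 1.6146.

Step 4 — take square root: d = √(1.6146) ≈ 1.2707.

d(x, mu) = √(1.6146) ≈ 1.2707


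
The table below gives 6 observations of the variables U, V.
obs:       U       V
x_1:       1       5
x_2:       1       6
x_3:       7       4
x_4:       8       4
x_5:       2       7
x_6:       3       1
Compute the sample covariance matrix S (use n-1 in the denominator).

Step 1 — column means:
  mean(U) = (1 + 1 + 7 + 8 + 2 + 3) / 6 = 22/6 = 3.6667
  mean(V) = (5 + 6 + 4 + 4 + 7 + 1) / 6 = 27/6 = 4.5

Step 2 — sample covariance S[i,j] = (1/(n-1)) · Σ_k (x_{k,i} - mean_i) · (x_{k,j} - mean_j), with n-1 = 5.
  S[U,U] = ((-2.6667)·(-2.6667) + (-2.6667)·(-2.6667) + (3.3333)·(3.3333) + (4.3333)·(4.3333) + (-1.6667)·(-1.6667) + (-0.6667)·(-0.6667)) / 5 = 47.3333/5 = 9.4667
  S[U,V] = ((-2.6667)·(0.5) + (-2.6667)·(1.5) + (3.3333)·(-0.5) + (4.3333)·(-0.5) + (-1.6667)·(2.5) + (-0.6667)·(-3.5)) / 5 = -11/5 = -2.2
  S[V,V] = ((0.5)·(0.5) + (1.5)·(1.5) + (-0.5)·(-0.5) + (-0.5)·(-0.5) + (2.5)·(2.5) + (-3.5)·(-3.5)) / 5 = 21.5/5 = 4.3

S is symmetric (S[j,i] = S[i,j]). Assembling:

S = [[9.4667, -2.2],
 [-2.2, 4.3]]


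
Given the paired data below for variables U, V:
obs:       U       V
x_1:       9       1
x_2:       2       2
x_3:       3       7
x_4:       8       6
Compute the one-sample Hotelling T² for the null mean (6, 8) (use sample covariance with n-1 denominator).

Step 1 — sample mean vector:
  mean(U) = (9 + 2 + 3 + 8) / 4 = 22/4 = 5.5
  mean(V) = (1 + 2 + 7 + 6) / 4 = 16/4 = 4
  x̄ = (5.5, 4),  deviation x̄ - mu_0 = (5.5, 4) - (6, 8) = (-0.5, -4).

Step 2 — sample covariance matrix, S[i,j] = (1/(n-1)) · Σ_k (x_{k,i} - mean_i) · (x_{k,j} - mean_j), divisor n-1 = 3:
  S[U,U] = ((3.5)·(3.5) + (-3.5)·(-3.5) + (-2.5)·(-2.5) + (2.5)·(2.5)) / 3 = 37/3 = 12.3333
  S[U,V] = ((3.5)·(-3) + (-3.5)·(-2) + (-2.5)·(3) + (2.5)·(2)) / 3 = -6/3 = -2
  S[V,V] = ((-3)·(-3) + (-2)·(-2) + (3)·(3) + (2)·(2)) / 3 = 26/3 = 8.6667
  S = [[12.3333, -2],
 [-2, 8.6667]].

Step 3 — invert S. det(S) = 12.3333·8.6667 - (-2)² = 102.8889.
  S^{-1} = (1/det) · [[d, -b], [-b, a]] = [[0.0842, 0.0194],
 [0.0194, 0.1199]].

Step 4 — quadratic form (x̄ - mu_0)^T · S^{-1} · (x̄ - mu_0):
  S^{-1} · (x̄ - mu_0) = (-0.1199, -0.4892),
  (x̄ - mu_0)^T · [...] = (-0.5)·(-0.1199) + (-4)·(-0.4892) = 2.0167.

Step 5 — scale by n: T² = 4 · 2.0167 = 8.067.

T² ≈ 8.067


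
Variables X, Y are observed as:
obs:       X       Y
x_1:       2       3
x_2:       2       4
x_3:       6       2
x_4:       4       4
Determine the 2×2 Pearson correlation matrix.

Step 1 — column means:
  mean(X) = (2 + 2 + 6 + 4) / 4 = 14/4 = 3.5
  mean(Y) = (3 + 4 + 2 + 4) / 4 = 13/4 = 3.25

Step 2 — sample variances and covariances s[i,j] = (1/(n-1)) · Σ_k (x_{k,i} - mean_i) · (x_{k,j} - mean_j), with n-1 = 3:
  s[X,X] = ((-1.5)·(-1.5) + (-1.5)·(-1.5) + (2.5)·(2.5) + (0.5)·(0.5)) / 3 = 11/3 = 3.6667
  s[X,Y] = ((-1.5)·(-0.25) + (-1.5)·(0.75) + (2.5)·(-1.25) + (0.5)·(0.75)) / 3 = -3.5/3 = -1.1667
  s[Y,Y] = ((-0.25)·(-0.25) + (0.75)·(0.75) + (-1.25)·(-1.25) + (0.75)·(0.75)) / 3 = 2.75/3 = 0.9167
  Sample standard deviations s_i = √(s[i,i]):
  s(X) = √(3.6667) = 1.9149
  s(Y) = √(0.9167) = 0.9574

Step 3 — r_{ij} = s_{ij} / (s_i · s_j):
  r[X,X] = 1 (diagonal).
  r[X,Y] = -1.1667 / (1.9149 · 0.9574) = -1.1667 / 1.8333 = -0.6364
  r[Y,Y] = 1 (diagonal).

R is symmetric with unit diagonal. Assembling:

R = [[1, -0.6364],
 [-0.6364, 1]]


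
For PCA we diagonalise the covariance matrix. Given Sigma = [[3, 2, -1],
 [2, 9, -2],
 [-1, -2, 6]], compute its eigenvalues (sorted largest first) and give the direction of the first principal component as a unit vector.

Step 1 — characteristic polynomial p(λ) = det(λI - Sigma) = λ³ - tr·λ² + c_1·λ - det, where tr = trace, c_1 = sum of the principal 2×2 minors, det = det(Sigma):
  tr = 3 + 9 + 6 = 18,
  c_1 = (3·9 - (2)²) + (3·6 - (-1)²) + (9·6 - (-2)²) = 23 + 17 + 50 = 90,
  det = 3·(9·6 - (-2)²) - (2)·((2)·6 - (-2)·(-1)) + (-1)·((2)·(-2) - 9·(-1)) = 3·(50) - (2)·(10) + (-1)·(5) = 125.
  So p(λ) = λ³ - 18λ² + 90λ - 125.
Step 2 — look for an integer root (rational root theorem: any rational root is an integer divisor of 125). Testing λ = 5:
  p(5) = 125 - 450 + 450 - 125 = 0  ✓
  Dividing out (λ - 5): p(λ) = (λ - 5)(λ² - 13λ + 25).
Step 3 — remaining eigenvalues from the quadratic λ² - 13λ + 25 = 0:
  Δ = 13² - 4·25 = 169 - 100 = 69,  λ = (13 ± √69)/2 = (13 ± 8.3066)/2 ≈ 10.6533 or 2.3467.
  Sorted: λ_1 = 10.6533,  λ_2 = 5,  λ_3 = 2.3467  (check: sum = 18 = tr ✓).

Step 4 — unit eigenvector for λ_1 ≈ 10.6533: v spans the null space of (Sigma - λ_1 I), whose rows are
  r_1 = (-7.6533, 2, -1),  r_2 = (2, -1.6533, -2),  r_3 = (-1, -2, -4.6533).
  v is orthogonal to every row, so take v ∝ r_1 × r_2 = ((2)·(-2) - (-1)·(-1.6533), (-1)·(2) - (-7.6533)·(-2), (-7.6533)·(-1.6533) - (2)·(2)) ≈ (-5.6533, -17.3066, 8.6533).
  Rescale (multiply by -1 so the first nonzero entry is positive): u = (5.6533, 17.3066, -8.6533).
  ||u|| = √((5.6533)² + (17.3066)² + (-8.6533)²) = √(406.359) ≈ 20.1583,  v_1 = u/||u|| ≈ (0.2804, 0.8585, -0.4293) (||v_1|| = 1).

λ_1 = 10.6533,  λ_2 = 5,  λ_3 = 2.3467;  v_1 ≈ (0.2804, 0.8585, -0.4293)


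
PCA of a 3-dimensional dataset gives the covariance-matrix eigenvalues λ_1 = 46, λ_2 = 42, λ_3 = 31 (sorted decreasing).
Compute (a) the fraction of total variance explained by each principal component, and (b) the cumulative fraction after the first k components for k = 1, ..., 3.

Step 1 — total variance = trace(Sigma) = Σ λ_i = 46 + 42 + 31 = 119.

Step 2 — fraction explained by component i = λ_i / Σ λ:
  PC1: 46/119 = 0.3866
  PC2: 42/119 = 0.3529
  PC3: 31/119 = 0.2605

Step 3 — cumulative fraction after k components = (λ_1 + ... + λ_k) / Σ λ:
  k = 1: 46/119 = 0.3866
  k = 2: (46 + 42)/119 = 88/119 = 0.7395
  k = 3: (46 + 42 + 31)/119 = 119/119 = 1

Summary (fraction, with percent):

explained: PC1 0.3866 (38.66%), PC2 0.3529 (35.29%), PC3 0.2605 (26.05%);  cumulative: 0.3866, 0.7395, 1


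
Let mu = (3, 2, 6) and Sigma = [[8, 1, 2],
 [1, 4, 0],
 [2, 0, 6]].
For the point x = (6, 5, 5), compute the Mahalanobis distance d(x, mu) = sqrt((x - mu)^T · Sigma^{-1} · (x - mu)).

Step 1 — centre the observation: (x - mu) = (3, 3, -1).

Step 2 — invert Sigma (cofactor / det for 3×3, or solve directly):
  Sigma^{-1} = [[0.1412, -0.0353, -0.0471],
 [-0.0353, 0.2588, 0.0118],
 [-0.0471, 0.0118, 0.1824]].

Step 3 — form the quadratic (x - mu)^T · Sigma^{-1} · (x - mu):
  Sigma^{-1} · (x - mu) = (0.3647, 0.6588, -0.2882).
  (x - mu)^T · [Sigma^{-1} · (x - mu)] = (3)·(0.3647) + (3)·(0.6588) + (-1)·(-0.2882) = 3.3588.

Step 4 — take square root: d = √(3.3588) ≈ 1.8327.

d(x, mu) = √(3.3588) ≈ 1.8327


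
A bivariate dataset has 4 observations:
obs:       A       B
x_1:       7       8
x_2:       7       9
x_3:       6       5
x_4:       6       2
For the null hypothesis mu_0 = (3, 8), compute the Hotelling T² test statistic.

Step 1 — sample mean vector:
  mean(A) = (7 + 7 + 6 + 6) / 4 = 26/4 = 6.5
  mean(B) = (8 + 9 + 5 + 2) / 4 = 24/4 = 6
  x̄ = (6.5, 6),  deviation x̄ - mu_0 = (6.5, 6) - (3, 8) = (3.5, -2).

Step 2 — sample covariance matrix, S[i,j] = (1/(n-1)) · Σ_k (x_{k,i} - mean_i) · (x_{k,j} - mean_j), divisor n-1 = 3:
  S[A,A] = ((0.5)·(0.5) + (0.5)·(0.5) + (-0.5)·(-0.5) + (-0.5)·(-0.5)) / 3 = 1/3 = 0.3333
  S[A,B] = ((0.5)·(2) + (0.5)·(3) + (-0.5)·(-1) + (-0.5)·(-4)) / 3 = 5/3 = 1.6667
  S[B,B] = ((2)·(2) + (3)·(3) + (-1)·(-1) + (-4)·(-4)) / 3 = 30/3 = 10
  S = [[0.3333, 1.6667],
 [1.6667, 10]].

Step 3 — invert S. det(S) = 0.3333·10 - (1.6667)² = 0.5556.
  S^{-1} = (1/det) · [[d, -b], [-b, a]] = [[18, -3],
 [-3, 0.6]].

Step 4 — quadratic form (x̄ - mu_0)^T · S^{-1} · (x̄ - mu_0):
  S^{-1} · (x̄ - mu_0) = (69, -11.7),
  (x̄ - mu_0)^T · [...] = (3.5)·(69) + (-2)·(-11.7) = 264.9.

Step 5 — scale by n: T² = 4 · 264.9 = 1059.6.

T² ≈ 1059.6


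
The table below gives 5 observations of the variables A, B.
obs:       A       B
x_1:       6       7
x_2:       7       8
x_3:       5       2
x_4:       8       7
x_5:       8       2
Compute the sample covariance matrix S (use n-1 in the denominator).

Step 1 — column means:
  mean(A) = (6 + 7 + 5 + 8 + 8) / 5 = 34/5 = 6.8
  mean(B) = (7 + 8 + 2 + 7 + 2) / 5 = 26/5 = 5.2

Step 2 — sample covariance S[i,j] = (1/(n-1)) · Σ_k (x_{k,i} - mean_i) · (x_{k,j} - mean_j), with n-1 = 4.
  S[A,A] = ((-0.8)·(-0.8) + (0.2)·(0.2) + (-1.8)·(-1.8) + (1.2)·(1.2) + (1.2)·(1.2)) / 4 = 6.8/4 = 1.7
  S[A,B] = ((-0.8)·(1.8) + (0.2)·(2.8) + (-1.8)·(-3.2) + (1.2)·(1.8) + (1.2)·(-3.2)) / 4 = 3.2/4 = 0.8
  S[B,B] = ((1.8)·(1.8) + (2.8)·(2.8) + (-3.2)·(-3.2) + (1.8)·(1.8) + (-3.2)·(-3.2)) / 4 = 34.8/4 = 8.7

S is symmetric (S[j,i] = S[i,j]). Assembling:

S = [[1.7, 0.8],
 [0.8, 8.7]]


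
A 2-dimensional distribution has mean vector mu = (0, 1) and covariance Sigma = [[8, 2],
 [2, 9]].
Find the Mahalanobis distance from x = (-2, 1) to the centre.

Step 1 — centre the observation: (x - mu) = (-2, 0).

Step 2 — invert Sigma. det(Sigma) = 8·9 - (2)² = 68.
  Sigma^{-1} = (1/det) · [[d, -b], [-b, a]] = [[0.1324, -0.0294],
 [-0.0294, 0.1176]].

Step 3 — form the quadratic (x - mu)^T · Sigma^{-1} · (x - mu):
  Sigma^{-1} · (x - mu) = (-0.2647, 0.0588).
  (x - mu)^T · [Sigma^{-1} · (x - mu)] = (-2)·(-0.2647) + (0)·(0.0588) = 0.5294.

Step 4 — take square root: d = √(0.5294) ≈ 0.7276.

d(x, mu) = √(0.5294) ≈ 0.7276


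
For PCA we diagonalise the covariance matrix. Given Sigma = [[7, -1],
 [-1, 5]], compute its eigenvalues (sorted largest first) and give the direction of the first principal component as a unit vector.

Step 1 — characteristic polynomial of 2×2 Sigma:
  det(Sigma - λI) = λ² - trace · λ + det = 0.
  trace = 7 + 5 = 12, det = 7·5 - (-1)² = 34.
Step 2 — discriminant:
  Δ = trace² - 4·det = 144 - 136 = 8.
Step 3 — eigenvalues:
  λ = (trace ± √Δ)/2 = (12 ± 2.8284)/2,
  λ_1 = 7.4142,  λ_2 = 4.5858.

Step 4 — unit eigenvector for λ_1: solve (Sigma - λ_1 I)v = 0. First row:
  (7 - 7.4142)·v_x + (-1)·v_y = 0, i.e. (-0.4142)·v_x + (-1)·v_y = 0,
  so v ∝ (b, λ_1 - a) = (-1, 0.4142); multiply by -1 so the first entry is positive: u = (1, -0.4142).
  ||u|| = √((1)² + (-0.4142)²) = √(1.1716) ≈ 1.0824,
  v_1 = u/||u|| ≈ (0.9239, -0.3827) (||v_1|| = 1).

λ_1 = 7.4142,  λ_2 = 4.5858;  v_1 ≈ (0.9239, -0.3827)


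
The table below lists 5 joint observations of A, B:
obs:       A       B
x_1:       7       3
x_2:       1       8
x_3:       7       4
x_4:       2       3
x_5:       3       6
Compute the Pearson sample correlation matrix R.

Step 1 — column means:
  mean(A) = (7 + 1 + 7 + 2 + 3) / 5 = 20/5 = 4
  mean(B) = (3 + 8 + 4 + 3 + 6) / 5 = 24/5 = 4.8

Step 2 — sample variances and covariances s[i,j] = (1/(n-1)) · Σ_k (x_{k,i} - mean_i) · (x_{k,j} - mean_j), with n-1 = 4:
  s[A,A] = ((3)·(3) + (-3)·(-3) + (3)·(3) + (-2)·(-2) + (-1)·(-1)) / 4 = 32/4 = 8
  s[A,B] = ((3)·(-1.8) + (-3)·(3.2) + (3)·(-0.8) + (-2)·(-1.8) + (-1)·(1.2)) / 4 = -15/4 = -3.75
  s[B,B] = ((-1.8)·(-1.8) + (3.2)·(3.2) + (-0.8)·(-0.8) + (-1.8)·(-1.8) + (1.2)·(1.2)) / 4 = 18.8/4 = 4.7
  Sample standard deviations s_i = √(s[i,i]):
  s(A) = √(8) = 2.8284
  s(B) = √(4.7) = 2.1679

Step 3 — r_{ij} = s_{ij} / (s_i · s_j):
  r[A,A] = 1 (diagonal).
  r[A,B] = -3.75 / (2.8284 · 2.1679) = -3.75 / 6.1319 = -0.6116
  r[B,B] = 1 (diagonal).

R is symmetric with unit diagonal. Assembling:

R = [[1, -0.6116],
 [-0.6116, 1]]
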